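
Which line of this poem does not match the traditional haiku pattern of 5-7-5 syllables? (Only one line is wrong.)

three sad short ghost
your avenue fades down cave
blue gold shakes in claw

Line 1: three(1) + sad(1) + short(1) + ghost(1) = 4 (expected 5)
Line 2: your(1) + avenue(3) + fades(1) + down(1) + cave(1) = 7 ✓
Line 3: blue(1) + gold(1) + shakes(1) + in(1) + claw(1) = 5 ✓

The first line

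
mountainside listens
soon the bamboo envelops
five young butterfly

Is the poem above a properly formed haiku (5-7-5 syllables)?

Yes

Line 1: mountainside(3) + listens(2) = 5 ✓
Line 2: soon(1) + the(1) + bamboo(2) + envelops(3) = 7 ✓
Line 3: five(1) + young(1) + butterfly(3) = 5 ✓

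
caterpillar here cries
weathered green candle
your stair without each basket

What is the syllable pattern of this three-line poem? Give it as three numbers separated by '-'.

6-5-7

Line 1: caterpillar(4) + here(1) + cries(1) = 6
Line 2: weathered(2) + green(1) + candle(2) = 5
Line 3: your(1) + stair(1) + without(2) + each(1) + basket(2) = 7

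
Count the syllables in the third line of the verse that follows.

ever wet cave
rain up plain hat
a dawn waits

3

The third line: "a dawn waits": 1+1+1 = 3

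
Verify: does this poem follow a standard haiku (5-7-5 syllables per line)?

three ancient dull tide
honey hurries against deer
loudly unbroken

Line 1: "three ancient dull tide": 1+2+1+1 = 5 ✓
Line 2: "honey hurries against deer": 2+2+2+1 = 7 ✓
Line 3: "loudly unbroken": 2+3 = 5 ✓

Yes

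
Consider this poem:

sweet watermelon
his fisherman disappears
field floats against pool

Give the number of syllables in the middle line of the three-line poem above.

7

The middle line: his (1), fisherman (3), disappears (3) → 7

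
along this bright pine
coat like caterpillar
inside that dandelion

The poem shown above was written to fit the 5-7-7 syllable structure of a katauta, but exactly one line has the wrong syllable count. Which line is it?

Line 2

Line 1: along (2), this (1), bright (1), pine (1) → 5 ✓
Line 2: coat (1), like (1), caterpillar (4) → 6 (expected 7)
Line 3: inside (2), that (1), dandelion (4) → 7 ✓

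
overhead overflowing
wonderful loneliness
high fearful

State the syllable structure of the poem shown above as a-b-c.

Line 1: overhead (3), overflowing (4) → 7
Line 2: wonderful (3), loneliness (3) → 6
Line 3: high (1), fearful (2) → 3

7-6-3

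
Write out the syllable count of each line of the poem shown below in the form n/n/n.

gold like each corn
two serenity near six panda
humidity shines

4/9/5

Line 1: gold(1) + like(1) + each(1) + corn(1) = 4
Line 2: two(1) + serenity(4) + near(1) + six(1) + panda(2) = 9
Line 3: humidity(4) + shines(1) = 5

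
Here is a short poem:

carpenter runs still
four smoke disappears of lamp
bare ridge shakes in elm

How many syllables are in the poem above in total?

Line 1: carpenter (3), runs (1), still (1) → 5
Line 2: four (1), smoke (1), disappears (3), of (1), lamp (1) → 7
Line 3: bare (1), ridge (1), shakes (1), in (1), elm (1) → 5
Total: 5 + 7 + 5 = 17

17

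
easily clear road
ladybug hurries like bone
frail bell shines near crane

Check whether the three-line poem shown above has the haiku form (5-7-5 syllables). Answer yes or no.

Yes

Line 1: "easily clear road": 3+1+1 = 5 ✓
Line 2: "ladybug hurries like bone": 3+2+1+1 = 7 ✓
Line 3: "frail bell shines near crane": 1+1+1+1+1 = 5 ✓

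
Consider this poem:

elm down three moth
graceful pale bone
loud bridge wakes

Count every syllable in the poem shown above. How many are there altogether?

Line 1: elm(1) + down(1) + three(1) + moth(1) = 4
Line 2: graceful(2) + pale(1) + bone(1) = 4
Line 3: loud(1) + bridge(1) + wakes(1) = 3
Total: 4 + 4 + 3 = 11

11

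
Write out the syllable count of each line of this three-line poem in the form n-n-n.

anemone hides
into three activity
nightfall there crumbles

Line 1: anemone(4) + hides(1) = 5
Line 2: into(2) + three(1) + activity(4) = 7
Line 3: nightfall(2) + there(1) + crumbles(2) = 5

5-7-5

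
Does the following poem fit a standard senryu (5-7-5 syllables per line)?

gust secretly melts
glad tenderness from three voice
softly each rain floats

Line 1: gust(1) + secretly(3) + melts(1) = 5 ✓
Line 2: glad(1) + tenderness(3) + from(1) + three(1) + voice(1) = 7 ✓
Line 3: softly(2) + each(1) + rain(1) + floats(1) = 5 ✓

Yes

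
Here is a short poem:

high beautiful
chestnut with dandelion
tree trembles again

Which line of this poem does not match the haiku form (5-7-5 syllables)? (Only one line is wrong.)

Line 1

Line 1: "high beautiful": 1+3 = 4 (expected 5)
Line 2: "chestnut with dandelion": 2+1+4 = 7 ✓
Line 3: "tree trembles again": 1+2+2 = 5 ✓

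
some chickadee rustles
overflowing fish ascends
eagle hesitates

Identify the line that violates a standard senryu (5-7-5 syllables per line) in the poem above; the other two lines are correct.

Line 1: some(1) + chickadee(3) + rustles(2) = 6 (expected 5)
Line 2: overflowing(4) + fish(1) + ascends(2) = 7 ✓
Line 3: eagle(2) + hesitates(3) = 5 ✓

Line 1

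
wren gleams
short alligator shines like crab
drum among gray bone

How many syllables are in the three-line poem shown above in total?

Line 1: wren(1) + gleams(1) = 2
Line 2: short(1) + alligator(4) + shines(1) + like(1) + crab(1) = 8
Line 3: drum(1) + among(2) + gray(1) + bone(1) = 5
Total: 2 + 8 + 5 = 15

15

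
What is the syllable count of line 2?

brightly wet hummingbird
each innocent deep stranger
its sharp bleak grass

Line 2: each(1) + innocent(3) + deep(1) + stranger(2) = 7

7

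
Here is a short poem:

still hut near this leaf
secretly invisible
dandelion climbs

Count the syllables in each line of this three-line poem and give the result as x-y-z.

Line 1: still(1) + hut(1) + near(1) + this(1) + leaf(1) = 5
Line 2: secretly(3) + invisible(4) = 7
Line 3: dandelion(4) + climbs(1) = 5

5-7-5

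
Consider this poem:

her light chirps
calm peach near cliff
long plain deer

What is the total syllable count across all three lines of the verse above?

Line 1: "her light chirps": 1+1+1 = 3
Line 2: "calm peach near cliff": 1+1+1+1 = 4
Line 3: "long plain deer": 1+1+1 = 3
Total: 3 + 4 + 3 = 10

10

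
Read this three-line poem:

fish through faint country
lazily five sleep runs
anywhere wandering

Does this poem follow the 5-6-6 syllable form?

Line 1: fish(1) + through(1) + faint(1) + country(2) = 5 ✓
Line 2: lazily(3) + five(1) + sleep(1) + runs(1) = 6 ✓
Line 3: anywhere(3) + wandering(3) = 6 ✓

Yes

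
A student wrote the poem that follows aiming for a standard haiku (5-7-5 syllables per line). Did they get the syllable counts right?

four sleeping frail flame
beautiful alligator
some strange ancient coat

Line 1: four(1) + sleeping(2) + frail(1) + flame(1) = 5 ✓
Line 2: beautiful(3) + alligator(4) = 7 ✓
Line 3: some(1) + strange(1) + ancient(2) + coat(1) = 5 ✓

Yes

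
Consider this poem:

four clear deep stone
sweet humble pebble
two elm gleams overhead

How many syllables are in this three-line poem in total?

Line 1: "four clear deep stone": 1+1+1+1 = 4
Line 2: "sweet humble pebble": 1+2+2 = 5
Line 3: "two elm gleams overhead": 1+1+1+3 = 6
Total: 4 + 5 + 6 = 15

15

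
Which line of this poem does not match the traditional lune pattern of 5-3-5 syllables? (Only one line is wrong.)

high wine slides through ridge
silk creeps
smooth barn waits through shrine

Line 1: high(1) + wine(1) + slides(1) + through(1) + ridge(1) = 5 ✓
Line 2: silk(1) + creeps(1) = 2 (expected 3)
Line 3: smooth(1) + barn(1) + waits(1) + through(1) + shrine(1) = 5 ✓

The second line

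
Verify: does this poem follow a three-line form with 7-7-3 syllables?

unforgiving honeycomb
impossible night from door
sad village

Yes

Line 1: unforgiving(4) + honeycomb(3) = 7 ✓
Line 2: impossible(4) + night(1) + from(1) + door(1) = 7 ✓
Line 3: sad(1) + village(2) = 3 ✓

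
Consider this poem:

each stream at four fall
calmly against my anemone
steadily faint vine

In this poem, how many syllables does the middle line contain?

The middle line: "calmly against my anemone": 2+2+1+4 = 9

9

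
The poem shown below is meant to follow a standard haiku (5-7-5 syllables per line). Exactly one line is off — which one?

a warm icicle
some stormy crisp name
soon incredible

Line 2

Line 1: a (1), warm (1), icicle (3) → 5 ✓
Line 2: some (1), stormy (2), crisp (1), name (1) → 5 (expected 7)
Line 3: soon (1), incredible (4) → 5 ✓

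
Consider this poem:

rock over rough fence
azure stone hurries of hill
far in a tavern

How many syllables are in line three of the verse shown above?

5

Line three: far(1) + in(1) + a(1) + tavern(2) = 5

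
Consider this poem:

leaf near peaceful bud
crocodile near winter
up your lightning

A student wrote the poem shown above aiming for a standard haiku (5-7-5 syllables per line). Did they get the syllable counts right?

Line 1: leaf(1) + near(1) + peaceful(2) + bud(1) = 5 ✓
Line 2: crocodile(3) + near(1) + winter(2) = 6 (expected 7)
Line 3: up(1) + your(1) + lightning(2) = 4 (expected 5)

No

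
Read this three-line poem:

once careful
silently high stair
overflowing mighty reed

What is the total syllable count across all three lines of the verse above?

Line 1: "once careful": 1+2 = 3
Line 2: "silently high stair": 3+1+1 = 5
Line 3: "overflowing mighty reed": 4+2+1 = 7
Total: 3 + 5 + 7 = 15

15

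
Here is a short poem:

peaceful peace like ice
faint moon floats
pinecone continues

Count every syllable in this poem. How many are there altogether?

13

Line 1: "peaceful peace like ice": 2+1+1+1 = 5
Line 2: "faint moon floats": 1+1+1 = 3
Line 3: "pinecone continues": 2+3 = 5
Total: 5 + 3 + 5 = 13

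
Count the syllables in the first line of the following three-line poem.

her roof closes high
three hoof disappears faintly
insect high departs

The first line: her(1) + roof(1) + closes(2) + high(1) = 5

5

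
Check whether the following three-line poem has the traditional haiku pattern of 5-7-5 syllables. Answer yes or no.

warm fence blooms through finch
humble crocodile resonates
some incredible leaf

No

Line 1: warm (1), fence (1), blooms (1), through (1), finch (1) → 5 ✓
Line 2: humble (2), crocodile (3), resonates (3) → 8 (expected 7)
Line 3: some (1), incredible (4), leaf (1) → 6 (expected 5)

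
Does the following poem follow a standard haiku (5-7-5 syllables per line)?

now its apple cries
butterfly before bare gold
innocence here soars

Yes

Line 1: now (1), its (1), apple (2), cries (1) → 5 ✓
Line 2: butterfly (3), before (2), bare (1), gold (1) → 7 ✓
Line 3: innocence (3), here (1), soars (1) → 5 ✓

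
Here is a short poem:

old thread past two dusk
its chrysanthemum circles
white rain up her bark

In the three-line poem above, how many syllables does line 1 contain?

Line 1: old (1), thread (1), past (1), two (1), dusk (1) → 5

5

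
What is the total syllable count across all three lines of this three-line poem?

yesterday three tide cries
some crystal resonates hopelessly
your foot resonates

20

Line 1: yesterday (3), three (1), tide (1), cries (1) → 6
Line 2: some (1), crystal (2), resonates (3), hopelessly (3) → 9
Line 3: your (1), foot (1), resonates (3) → 5
Total: 6 + 9 + 5 = 20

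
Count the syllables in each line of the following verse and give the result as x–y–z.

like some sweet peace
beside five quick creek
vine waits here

Line 1: like (1), some (1), sweet (1), peace (1) → 4
Line 2: beside (2), five (1), quick (1), creek (1) → 5
Line 3: vine (1), waits (1), here (1) → 3

4–5–3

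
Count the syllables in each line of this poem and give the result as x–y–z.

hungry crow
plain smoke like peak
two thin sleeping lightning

3–4–6

Line 1: hungry(2) + crow(1) = 3
Line 2: plain(1) + smoke(1) + like(1) + peak(1) = 4
Line 3: two(1) + thin(1) + sleeping(2) + lightning(2) = 6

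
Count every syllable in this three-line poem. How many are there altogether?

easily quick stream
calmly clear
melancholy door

13

Line 1: easily(3) + quick(1) + stream(1) = 5
Line 2: calmly(2) + clear(1) = 3
Line 3: melancholy(4) + door(1) = 5
Total: 5 + 3 + 5 = 13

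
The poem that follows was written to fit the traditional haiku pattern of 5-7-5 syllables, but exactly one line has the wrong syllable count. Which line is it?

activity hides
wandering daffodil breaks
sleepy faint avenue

Line 1: "activity hides": 4+1 = 5 ✓
Line 2: "wandering daffodil breaks": 3+3+1 = 7 ✓
Line 3: "sleepy faint avenue": 2+1+3 = 6 (expected 5)

The third line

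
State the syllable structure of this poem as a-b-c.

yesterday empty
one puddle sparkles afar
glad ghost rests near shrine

Line 1: yesterday (3), empty (2) → 5
Line 2: one (1), puddle (2), sparkles (2), afar (2) → 7
Line 3: glad (1), ghost (1), rests (1), near (1), shrine (1) → 5

5-7-5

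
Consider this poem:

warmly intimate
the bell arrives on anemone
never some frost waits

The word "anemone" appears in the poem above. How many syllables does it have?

"anemone" has 4 syllables.

4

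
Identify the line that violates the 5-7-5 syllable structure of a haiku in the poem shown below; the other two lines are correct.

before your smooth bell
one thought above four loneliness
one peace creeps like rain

Line 1: before(2) + your(1) + smooth(1) + bell(1) = 5 ✓
Line 2: one(1) + thought(1) + above(2) + four(1) + loneliness(3) = 8 (expected 7)
Line 3: one(1) + peace(1) + creeps(1) + like(1) + rain(1) = 5 ✓

The second line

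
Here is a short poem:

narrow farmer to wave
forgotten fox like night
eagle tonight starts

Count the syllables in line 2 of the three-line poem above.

Line 2: forgotten (3), fox (1), like (1), night (1) → 6

6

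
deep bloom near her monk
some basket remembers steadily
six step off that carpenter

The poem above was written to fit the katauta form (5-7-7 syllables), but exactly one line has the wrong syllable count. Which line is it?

Line 2

Line 1: "deep bloom near her monk": 1+1+1+1+1 = 5 ✓
Line 2: "some basket remembers steadily": 1+2+3+3 = 9 (expected 7)
Line 3: "six step off that carpenter": 1+1+1+1+3 = 7 ✓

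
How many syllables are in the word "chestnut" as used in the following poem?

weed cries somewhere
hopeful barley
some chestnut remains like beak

"chestnut" has 2 syllables.

2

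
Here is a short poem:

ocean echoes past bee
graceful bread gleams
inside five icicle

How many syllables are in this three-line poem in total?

16

Line 1: ocean(2) + echoes(2) + past(1) + bee(1) = 6
Line 2: graceful(2) + bread(1) + gleams(1) = 4
Line 3: inside(2) + five(1) + icicle(3) = 6
Total: 6 + 4 + 6 = 16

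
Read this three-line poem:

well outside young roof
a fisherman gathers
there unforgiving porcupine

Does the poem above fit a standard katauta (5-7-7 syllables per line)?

Line 1: well (1), outside (2), young (1), roof (1) → 5 ✓
Line 2: a (1), fisherman (3), gathers (2) → 6 (expected 7)
Line 3: there (1), unforgiving (4), porcupine (3) → 8 (expected 7)

No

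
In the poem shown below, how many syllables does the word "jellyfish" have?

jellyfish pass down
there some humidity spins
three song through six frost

3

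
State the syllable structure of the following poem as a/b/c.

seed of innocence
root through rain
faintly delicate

5/3/5

Line 1: seed (1), of (1), innocence (3) → 5
Line 2: root (1), through (1), rain (1) → 3
Line 3: faintly (2), delicate (3) → 5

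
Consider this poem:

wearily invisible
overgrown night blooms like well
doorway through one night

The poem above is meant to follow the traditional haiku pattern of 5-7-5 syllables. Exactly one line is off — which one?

Line 1

Line 1: wearily(3) + invisible(4) = 7 (expected 5)
Line 2: overgrown(3) + night(1) + blooms(1) + like(1) + well(1) = 7 ✓
Line 3: doorway(2) + through(1) + one(1) + night(1) = 5 ✓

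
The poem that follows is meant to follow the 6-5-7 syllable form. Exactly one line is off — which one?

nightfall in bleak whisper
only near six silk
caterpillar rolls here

Line 3

Line 1: nightfall(2) + in(1) + bleak(1) + whisper(2) = 6 ✓
Line 2: only(2) + near(1) + six(1) + silk(1) = 5 ✓
Line 3: caterpillar(4) + rolls(1) + here(1) = 6 (expected 7)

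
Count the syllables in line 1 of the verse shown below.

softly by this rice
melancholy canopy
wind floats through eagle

5

Line 1: "softly by this rice": 2+1+1+1 = 5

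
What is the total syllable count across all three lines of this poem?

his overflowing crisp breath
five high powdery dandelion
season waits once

20

Line 1: his(1) + overflowing(4) + crisp(1) + breath(1) = 7
Line 2: five(1) + high(1) + powdery(3) + dandelion(4) = 9
Line 3: season(2) + waits(1) + once(1) = 4
Total: 7 + 9 + 4 = 20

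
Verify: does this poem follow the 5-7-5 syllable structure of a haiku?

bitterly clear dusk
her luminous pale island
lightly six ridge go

Line 1: "bitterly clear dusk": 3+1+1 = 5 ✓
Line 2: "her luminous pale island": 1+3+1+2 = 7 ✓
Line 3: "lightly six ridge go": 2+1+1+1 = 5 ✓

Yes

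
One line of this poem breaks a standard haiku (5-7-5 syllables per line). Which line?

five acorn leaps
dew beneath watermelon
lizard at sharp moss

Line 1

Line 1: five (1), acorn (2), leaps (1) → 4 (expected 5)
Line 2: dew (1), beneath (2), watermelon (4) → 7 ✓
Line 3: lizard (2), at (1), sharp (1), moss (1) → 5 ✓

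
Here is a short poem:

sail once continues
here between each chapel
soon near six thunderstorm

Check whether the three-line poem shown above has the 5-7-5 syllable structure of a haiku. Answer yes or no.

Line 1: sail (1), once (1), continues (3) → 5 ✓
Line 2: here (1), between (2), each (1), chapel (2) → 6 (expected 7)
Line 3: soon (1), near (1), six (1), thunderstorm (3) → 6 (expected 5)

No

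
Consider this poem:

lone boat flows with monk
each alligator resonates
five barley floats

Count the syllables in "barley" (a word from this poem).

2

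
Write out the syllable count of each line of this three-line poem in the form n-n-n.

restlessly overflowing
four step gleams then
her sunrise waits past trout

Line 1: "restlessly overflowing": 3+4 = 7
Line 2: "four step gleams then": 1+1+1+1 = 4
Line 3: "her sunrise waits past trout": 1+2+1+1+1 = 6

7-4-6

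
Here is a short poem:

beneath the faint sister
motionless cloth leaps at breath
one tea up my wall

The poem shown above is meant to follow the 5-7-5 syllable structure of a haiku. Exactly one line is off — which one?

Line 1: beneath (2), the (1), faint (1), sister (2) → 6 (expected 5)
Line 2: motionless (3), cloth (1), leaps (1), at (1), breath (1) → 7 ✓
Line 3: one (1), tea (1), up (1), my (1), wall (1) → 5 ✓

Line 1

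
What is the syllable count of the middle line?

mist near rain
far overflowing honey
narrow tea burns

7

The middle line: "far overflowing honey": 1+4+2 = 7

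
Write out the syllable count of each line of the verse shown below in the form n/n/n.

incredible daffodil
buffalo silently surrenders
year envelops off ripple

7/9/7

Line 1: incredible(4) + daffodil(3) = 7
Line 2: buffalo(3) + silently(3) + surrenders(3) = 9
Line 3: year(1) + envelops(3) + off(1) + ripple(2) = 7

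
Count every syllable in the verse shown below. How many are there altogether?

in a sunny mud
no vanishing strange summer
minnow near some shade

17

Line 1: "in a sunny mud": 1+1+2+1 = 5
Line 2: "no vanishing strange summer": 1+3+1+2 = 7
Line 3: "minnow near some shade": 2+1+1+1 = 5
Total: 5 + 7 + 5 = 17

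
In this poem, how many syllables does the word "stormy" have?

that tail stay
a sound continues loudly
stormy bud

2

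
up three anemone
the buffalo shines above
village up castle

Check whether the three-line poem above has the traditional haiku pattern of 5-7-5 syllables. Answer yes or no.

No

Line 1: up(1) + three(1) + anemone(4) = 6 (expected 5)
Line 2: the(1) + buffalo(3) + shines(1) + above(2) = 7 ✓
Line 3: village(2) + up(1) + castle(2) = 5 ✓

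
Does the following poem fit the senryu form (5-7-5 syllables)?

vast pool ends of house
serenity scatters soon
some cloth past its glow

Yes

Line 1: "vast pool ends of house": 1+1+1+1+1 = 5 ✓
Line 2: "serenity scatters soon": 4+2+1 = 7 ✓
Line 3: "some cloth past its glow": 1+1+1+1+1 = 5 ✓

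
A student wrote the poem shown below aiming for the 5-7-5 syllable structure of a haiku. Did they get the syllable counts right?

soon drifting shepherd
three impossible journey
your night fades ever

Line 1: soon(1) + drifting(2) + shepherd(2) = 5 ✓
Line 2: three(1) + impossible(4) + journey(2) = 7 ✓
Line 3: your(1) + night(1) + fades(1) + ever(2) = 5 ✓

Yes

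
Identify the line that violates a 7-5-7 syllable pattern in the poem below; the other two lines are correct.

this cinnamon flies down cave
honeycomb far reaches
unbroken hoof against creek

The second line

Line 1: this (1), cinnamon (3), flies (1), down (1), cave (1) → 7 ✓
Line 2: honeycomb (3), far (1), reaches (2) → 6 (expected 5)
Line 3: unbroken (3), hoof (1), against (2), creek (1) → 7 ✓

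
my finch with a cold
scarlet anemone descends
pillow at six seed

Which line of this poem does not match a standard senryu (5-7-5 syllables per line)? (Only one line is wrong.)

Line 1: "my finch with a cold": 1+1+1+1+1 = 5 ✓
Line 2: "scarlet anemone descends": 2+4+2 = 8 (expected 7)
Line 3: "pillow at six seed": 2+1+1+1 = 5 ✓

Line 2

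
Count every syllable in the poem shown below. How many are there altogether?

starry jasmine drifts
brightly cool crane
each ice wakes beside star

Line 1: "starry jasmine drifts": 2+2+1 = 5
Line 2: "brightly cool crane": 2+1+1 = 4
Line 3: "each ice wakes beside star": 1+1+1+2+1 = 6
Total: 5 + 4 + 6 = 15

15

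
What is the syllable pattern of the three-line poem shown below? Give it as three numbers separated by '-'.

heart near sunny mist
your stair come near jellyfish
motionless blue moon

5-7-5

Line 1: heart (1), near (1), sunny (2), mist (1) → 5
Line 2: your (1), stair (1), come (1), near (1), jellyfish (3) → 7
Line 3: motionless (3), blue (1), moon (1) → 5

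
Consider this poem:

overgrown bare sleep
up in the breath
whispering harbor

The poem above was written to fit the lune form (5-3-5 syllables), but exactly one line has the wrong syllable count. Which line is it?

The second line

Line 1: "overgrown bare sleep": 3+1+1 = 5 ✓
Line 2: "up in the breath": 1+1+1+1 = 4 (expected 3)
Line 3: "whispering harbor": 3+2 = 5 ✓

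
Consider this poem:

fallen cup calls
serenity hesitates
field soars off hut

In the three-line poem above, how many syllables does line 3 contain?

4

Line 3: "field soars off hut": 1+1+1+1 = 4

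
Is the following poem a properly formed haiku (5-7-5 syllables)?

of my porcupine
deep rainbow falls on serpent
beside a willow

Line 1: "of my porcupine": 1+1+3 = 5 ✓
Line 2: "deep rainbow falls on serpent": 1+2+1+1+2 = 7 ✓
Line 3: "beside a willow": 2+1+2 = 5 ✓

Yes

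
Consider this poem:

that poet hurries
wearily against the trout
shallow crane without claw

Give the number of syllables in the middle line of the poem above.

7

The middle line: wearily (3), against (2), the (1), trout (1) → 7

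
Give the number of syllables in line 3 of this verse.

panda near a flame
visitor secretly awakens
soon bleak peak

3

Line 3: soon (1), bleak (1), peak (1) → 3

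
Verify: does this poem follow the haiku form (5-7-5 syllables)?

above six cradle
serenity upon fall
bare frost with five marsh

Line 1: above(2) + six(1) + cradle(2) = 5 ✓
Line 2: serenity(4) + upon(2) + fall(1) = 7 ✓
Line 3: bare(1) + frost(1) + with(1) + five(1) + marsh(1) = 5 ✓

Yes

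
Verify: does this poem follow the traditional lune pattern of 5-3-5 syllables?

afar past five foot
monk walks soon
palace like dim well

Line 1: afar (2), past (1), five (1), foot (1) → 5 ✓
Line 2: monk (1), walks (1), soon (1) → 3 ✓
Line 3: palace (2), like (1), dim (1), well (1) → 5 ✓

Yes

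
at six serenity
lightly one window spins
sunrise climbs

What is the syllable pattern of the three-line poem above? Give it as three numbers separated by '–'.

6–6–3

Line 1: at(1) + six(1) + serenity(4) = 6
Line 2: lightly(2) + one(1) + window(2) + spins(1) = 6
Line 3: sunrise(2) + climbs(1) = 3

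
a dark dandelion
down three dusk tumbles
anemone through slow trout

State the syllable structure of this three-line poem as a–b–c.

6–5–7

Line 1: "a dark dandelion": 1+1+4 = 6
Line 2: "down three dusk tumbles": 1+1+1+2 = 5
Line 3: "anemone through slow trout": 4+1+1+1 = 7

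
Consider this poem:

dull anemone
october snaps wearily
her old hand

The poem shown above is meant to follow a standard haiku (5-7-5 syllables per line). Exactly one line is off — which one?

Line 3

Line 1: "dull anemone": 1+4 = 5 ✓
Line 2: "october snaps wearily": 3+1+3 = 7 ✓
Line 3: "her old hand": 1+1+1 = 3 (expected 5)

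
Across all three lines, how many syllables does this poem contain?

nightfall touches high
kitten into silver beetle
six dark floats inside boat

19

Line 1: "nightfall touches high": 2+2+1 = 5
Line 2: "kitten into silver beetle": 2+2+2+2 = 8
Line 3: "six dark floats inside boat": 1+1+1+2+1 = 6
Total: 5 + 8 + 6 = 19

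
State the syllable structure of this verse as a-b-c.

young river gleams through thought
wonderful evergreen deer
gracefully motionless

6-7-6

Line 1: young(1) + river(2) + gleams(1) + through(1) + thought(1) = 6
Line 2: wonderful(3) + evergreen(3) + deer(1) = 7
Line 3: gracefully(3) + motionless(3) = 6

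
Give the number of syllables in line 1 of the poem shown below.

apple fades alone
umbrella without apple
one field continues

5

Line 1: apple (2), fades (1), alone (2) → 5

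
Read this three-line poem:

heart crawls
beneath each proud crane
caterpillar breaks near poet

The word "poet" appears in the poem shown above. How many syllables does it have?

2

"poet" has 2 syllables.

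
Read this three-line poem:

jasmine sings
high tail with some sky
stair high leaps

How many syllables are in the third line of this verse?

The third line: "stair high leaps": 1+1+1 = 3

3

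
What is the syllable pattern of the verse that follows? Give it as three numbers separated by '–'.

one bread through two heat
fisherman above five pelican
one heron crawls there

Line 1: "one bread through two heat": 1+1+1+1+1 = 5
Line 2: "fisherman above five pelican": 3+2+1+3 = 9
Line 3: "one heron crawls there": 1+2+1+1 = 5

5–9–5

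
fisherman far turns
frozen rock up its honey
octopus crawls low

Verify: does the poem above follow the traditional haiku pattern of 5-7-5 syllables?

Line 1: "fisherman far turns": 3+1+1 = 5 ✓
Line 2: "frozen rock up its honey": 2+1+1+1+2 = 7 ✓
Line 3: "octopus crawls low": 3+1+1 = 5 ✓

Yes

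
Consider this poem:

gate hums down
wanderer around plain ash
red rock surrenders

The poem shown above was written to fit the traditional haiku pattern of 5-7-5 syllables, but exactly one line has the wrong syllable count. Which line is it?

Line 1: "gate hums down": 1+1+1 = 3 (expected 5)
Line 2: "wanderer around plain ash": 3+2+1+1 = 7 ✓
Line 3: "red rock surrenders": 1+1+3 = 5 ✓

Line 1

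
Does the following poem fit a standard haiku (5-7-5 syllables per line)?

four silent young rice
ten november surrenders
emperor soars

Line 1: four (1), silent (2), young (1), rice (1) → 5 ✓
Line 2: ten (1), november (3), surrenders (3) → 7 ✓
Line 3: emperor (3), soars (1) → 4 (expected 5)

No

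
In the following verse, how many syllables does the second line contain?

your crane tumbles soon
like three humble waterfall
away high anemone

7

The second line: "like three humble waterfall": 1+1+2+3 = 7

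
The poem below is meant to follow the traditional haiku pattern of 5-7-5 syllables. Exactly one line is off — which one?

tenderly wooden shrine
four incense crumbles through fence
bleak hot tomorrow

Line 1: "tenderly wooden shrine": 3+2+1 = 6 (expected 5)
Line 2: "four incense crumbles through fence": 1+2+2+1+1 = 7 ✓
Line 3: "bleak hot tomorrow": 1+1+3 = 5 ✓

The first line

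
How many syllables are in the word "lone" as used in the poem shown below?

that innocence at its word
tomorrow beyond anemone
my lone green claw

1

"lone" has 1 syllable.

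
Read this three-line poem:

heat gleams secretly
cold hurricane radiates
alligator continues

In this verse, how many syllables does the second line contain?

7

The second line: cold(1) + hurricane(3) + radiates(3) = 7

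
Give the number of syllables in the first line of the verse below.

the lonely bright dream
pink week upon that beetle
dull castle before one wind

5

The first line: the (1), lonely (2), bright (1), dream (1) → 5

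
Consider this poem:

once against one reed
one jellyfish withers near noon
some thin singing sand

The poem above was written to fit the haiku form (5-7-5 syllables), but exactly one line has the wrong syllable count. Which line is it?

Line 1: once (1), against (2), one (1), reed (1) → 5 ✓
Line 2: one (1), jellyfish (3), withers (2), near (1), noon (1) → 8 (expected 7)
Line 3: some (1), thin (1), singing (2), sand (1) → 5 ✓

Line 2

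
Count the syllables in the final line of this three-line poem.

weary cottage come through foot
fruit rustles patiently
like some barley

The final line: like(1) + some(1) + barley(2) = 4

4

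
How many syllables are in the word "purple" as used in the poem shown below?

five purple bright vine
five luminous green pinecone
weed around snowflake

2

"purple" has 2 syllables.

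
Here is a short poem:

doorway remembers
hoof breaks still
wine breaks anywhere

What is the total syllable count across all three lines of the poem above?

13

Line 1: "doorway remembers": 2+3 = 5
Line 2: "hoof breaks still": 1+1+1 = 3
Line 3: "wine breaks anywhere": 1+1+3 = 5
Total: 5 + 3 + 5 = 13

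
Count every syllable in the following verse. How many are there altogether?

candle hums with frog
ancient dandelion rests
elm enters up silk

Line 1: candle(2) + hums(1) + with(1) + frog(1) = 5
Line 2: ancient(2) + dandelion(4) + rests(1) = 7
Line 3: elm(1) + enters(2) + up(1) + silk(1) = 5
Total: 5 + 7 + 5 = 17

17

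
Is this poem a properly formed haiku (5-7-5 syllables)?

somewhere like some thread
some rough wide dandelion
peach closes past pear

Yes

Line 1: "somewhere like some thread": 2+1+1+1 = 5 ✓
Line 2: "some rough wide dandelion": 1+1+1+4 = 7 ✓
Line 3: "peach closes past pear": 1+2+1+1 = 5 ✓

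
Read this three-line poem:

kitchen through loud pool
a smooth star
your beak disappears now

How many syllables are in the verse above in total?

14

Line 1: "kitchen through loud pool": 2+1+1+1 = 5
Line 2: "a smooth star": 1+1+1 = 3
Line 3: "your beak disappears now": 1+1+3+1 = 6
Total: 5 + 3 + 6 = 14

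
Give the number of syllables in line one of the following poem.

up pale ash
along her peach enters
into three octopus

3

Line one: up(1) + pale(1) + ash(1) = 3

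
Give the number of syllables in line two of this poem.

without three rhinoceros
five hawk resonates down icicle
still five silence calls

Line two: five(1) + hawk(1) + resonates(3) + down(1) + icicle(3) = 9

9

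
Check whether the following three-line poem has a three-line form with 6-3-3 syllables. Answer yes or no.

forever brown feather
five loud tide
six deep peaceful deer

Line 1: forever(3) + brown(1) + feather(2) = 6 ✓
Line 2: five(1) + loud(1) + tide(1) = 3 ✓
Line 3: six(1) + deep(1) + peaceful(2) + deer(1) = 5 (expected 3)

No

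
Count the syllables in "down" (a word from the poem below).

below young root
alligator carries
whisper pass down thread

1

"down" has 1 syllable.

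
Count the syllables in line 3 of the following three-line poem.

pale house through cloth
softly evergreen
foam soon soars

3

Line 3: "foam soon soars": 1+1+1 = 3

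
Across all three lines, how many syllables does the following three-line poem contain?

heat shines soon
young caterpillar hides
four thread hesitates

14

Line 1: heat(1) + shines(1) + soon(1) = 3
Line 2: young(1) + caterpillar(4) + hides(1) = 6
Line 3: four(1) + thread(1) + hesitates(3) = 5
Total: 3 + 6 + 5 = 14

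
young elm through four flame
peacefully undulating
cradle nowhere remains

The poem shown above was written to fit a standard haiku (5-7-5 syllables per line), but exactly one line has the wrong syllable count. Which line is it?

Line 1: young (1), elm (1), through (1), four (1), flame (1) → 5 ✓
Line 2: peacefully (3), undulating (4) → 7 ✓
Line 3: cradle (2), nowhere (2), remains (2) → 6 (expected 5)

Line 3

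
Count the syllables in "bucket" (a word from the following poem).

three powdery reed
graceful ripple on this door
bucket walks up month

2

"bucket" has 2 syllables.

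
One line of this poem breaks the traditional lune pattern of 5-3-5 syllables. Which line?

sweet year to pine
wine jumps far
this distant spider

Line 1: sweet(1) + year(1) + to(1) + pine(1) = 4 (expected 5)
Line 2: wine(1) + jumps(1) + far(1) = 3 ✓
Line 3: this(1) + distant(2) + spider(2) = 5 ✓

The first line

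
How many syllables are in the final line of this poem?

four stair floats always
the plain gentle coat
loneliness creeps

4

The final line: "loneliness creeps": 3+1 = 4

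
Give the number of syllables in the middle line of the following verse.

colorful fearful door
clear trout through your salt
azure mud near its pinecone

The middle line: "clear trout through your salt": 1+1+1+1+1 = 5

5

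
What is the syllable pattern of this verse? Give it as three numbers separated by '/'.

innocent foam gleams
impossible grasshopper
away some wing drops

Line 1: innocent (3), foam (1), gleams (1) → 5
Line 2: impossible (4), grasshopper (3) → 7
Line 3: away (2), some (1), wing (1), drops (1) → 5

5/7/5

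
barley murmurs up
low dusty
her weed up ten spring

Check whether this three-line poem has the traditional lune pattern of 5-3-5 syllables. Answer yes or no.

Line 1: barley(2) + murmurs(2) + up(1) = 5 ✓
Line 2: low(1) + dusty(2) = 3 ✓
Line 3: her(1) + weed(1) + up(1) + ten(1) + spring(1) = 5 ✓

Yes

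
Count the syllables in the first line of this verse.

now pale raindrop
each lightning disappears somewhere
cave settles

The first line: now (1), pale (1), raindrop (2) → 4

4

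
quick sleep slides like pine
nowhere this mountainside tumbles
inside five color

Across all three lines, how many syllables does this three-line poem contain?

18

Line 1: quick(1) + sleep(1) + slides(1) + like(1) + pine(1) = 5
Line 2: nowhere(2) + this(1) + mountainside(3) + tumbles(2) = 8
Line 3: inside(2) + five(1) + color(2) = 5
Total: 5 + 8 + 5 = 18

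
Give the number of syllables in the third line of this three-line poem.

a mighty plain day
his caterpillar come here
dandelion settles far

7

The third line: "dandelion settles far": 4+2+1 = 7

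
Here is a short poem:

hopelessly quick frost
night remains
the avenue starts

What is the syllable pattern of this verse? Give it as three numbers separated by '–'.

Line 1: "hopelessly quick frost": 3+1+1 = 5
Line 2: "night remains": 1+2 = 3
Line 3: "the avenue starts": 1+3+1 = 5

5–3–5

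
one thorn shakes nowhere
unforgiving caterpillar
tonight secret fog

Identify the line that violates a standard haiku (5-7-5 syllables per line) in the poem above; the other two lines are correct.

Line 1: "one thorn shakes nowhere": 1+1+1+2 = 5 ✓
Line 2: "unforgiving caterpillar": 4+4 = 8 (expected 7)
Line 3: "tonight secret fog": 2+2+1 = 5 ✓

The second line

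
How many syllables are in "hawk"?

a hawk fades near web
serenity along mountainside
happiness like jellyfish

1

"hawk" has 1 syllable.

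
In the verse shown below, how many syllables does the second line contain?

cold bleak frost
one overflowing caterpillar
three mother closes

9

The second line: "one overflowing caterpillar": 1+4+4 = 9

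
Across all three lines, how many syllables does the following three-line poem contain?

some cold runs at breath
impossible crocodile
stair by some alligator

19

Line 1: some(1) + cold(1) + runs(1) + at(1) + breath(1) = 5
Line 2: impossible(4) + crocodile(3) = 7
Line 3: stair(1) + by(1) + some(1) + alligator(4) = 7
Total: 5 + 7 + 7 = 19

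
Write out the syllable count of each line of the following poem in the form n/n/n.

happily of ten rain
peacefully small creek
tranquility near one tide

Line 1: "happily of ten rain": 3+1+1+1 = 6
Line 2: "peacefully small creek": 3+1+1 = 5
Line 3: "tranquility near one tide": 4+1+1+1 = 7

6/5/7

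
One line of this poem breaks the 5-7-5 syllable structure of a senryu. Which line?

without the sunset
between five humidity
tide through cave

The third line

Line 1: without(2) + the(1) + sunset(2) = 5 ✓
Line 2: between(2) + five(1) + humidity(4) = 7 ✓
Line 3: tide(1) + through(1) + cave(1) = 3 (expected 5)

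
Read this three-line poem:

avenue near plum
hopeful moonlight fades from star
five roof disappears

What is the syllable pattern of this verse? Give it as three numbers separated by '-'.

Line 1: avenue (3), near (1), plum (1) → 5
Line 2: hopeful (2), moonlight (2), fades (1), from (1), star (1) → 7
Line 3: five (1), roof (1), disappears (3) → 5

5-7-5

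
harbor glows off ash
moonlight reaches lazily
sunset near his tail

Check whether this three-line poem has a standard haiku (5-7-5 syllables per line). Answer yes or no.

Line 1: "harbor glows off ash": 2+1+1+1 = 5 ✓
Line 2: "moonlight reaches lazily": 2+2+3 = 7 ✓
Line 3: "sunset near his tail": 2+1+1+1 = 5 ✓

Yes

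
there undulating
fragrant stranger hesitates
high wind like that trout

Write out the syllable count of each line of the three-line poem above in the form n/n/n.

Line 1: there(1) + undulating(4) = 5
Line 2: fragrant(2) + stranger(2) + hesitates(3) = 7
Line 3: high(1) + wind(1) + like(1) + that(1) + trout(1) = 5

5/7/5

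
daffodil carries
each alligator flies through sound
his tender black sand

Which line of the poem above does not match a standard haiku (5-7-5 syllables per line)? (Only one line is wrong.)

Line 1: "daffodil carries": 3+2 = 5 ✓
Line 2: "each alligator flies through sound": 1+4+1+1+1 = 8 (expected 7)
Line 3: "his tender black sand": 1+2+1+1 = 5 ✓

The second line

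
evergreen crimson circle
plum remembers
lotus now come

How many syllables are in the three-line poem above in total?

Line 1: evergreen(3) + crimson(2) + circle(2) = 7
Line 2: plum(1) + remembers(3) = 4
Line 3: lotus(2) + now(1) + come(1) = 4
Total: 7 + 4 + 4 = 15

15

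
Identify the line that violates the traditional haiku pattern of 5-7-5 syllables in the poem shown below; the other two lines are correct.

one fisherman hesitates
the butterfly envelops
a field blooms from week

Line 1: one (1), fisherman (3), hesitates (3) → 7 (expected 5)
Line 2: the (1), butterfly (3), envelops (3) → 7 ✓
Line 3: a (1), field (1), blooms (1), from (1), week (1) → 5 ✓

The first line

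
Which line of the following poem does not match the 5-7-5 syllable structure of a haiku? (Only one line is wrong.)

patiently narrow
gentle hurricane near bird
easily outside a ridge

Line 1: "patiently narrow": 3+2 = 5 ✓
Line 2: "gentle hurricane near bird": 2+3+1+1 = 7 ✓
Line 3: "easily outside a ridge": 3+2+1+1 = 7 (expected 5)

The third line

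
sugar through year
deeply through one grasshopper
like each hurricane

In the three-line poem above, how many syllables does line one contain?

4

Line one: sugar(2) + through(1) + year(1) = 4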